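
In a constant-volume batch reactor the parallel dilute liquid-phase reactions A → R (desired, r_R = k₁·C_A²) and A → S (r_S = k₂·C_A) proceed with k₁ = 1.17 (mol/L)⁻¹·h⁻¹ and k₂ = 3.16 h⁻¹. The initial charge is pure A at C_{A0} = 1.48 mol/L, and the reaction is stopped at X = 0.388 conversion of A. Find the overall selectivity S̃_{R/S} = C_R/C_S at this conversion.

C_A = C_{A0}(1−X) = 0.9058 mol/L.
Along a PFR/batch, dC_S/dC_A = −r_S/(r_R+r_S) = −k₂/(k₂+k₁·C_A).
Integrating from C_{A0} to C_A: C_S = (3.16/1.17)·ln[(3.16+1.17·1.48)/(3.16+1.17·0.906)] = 2.701·ln(4.892/4.220) = 0.3990 mol/L.
Then C_R = (C_{A0}−C_A) − C_S = 0.5742 − 0.3990 = 0.1752 mol/L.
S̃_{R/S} = C_R/C_S = 0.1752/0.3990 = 0.439.

0.439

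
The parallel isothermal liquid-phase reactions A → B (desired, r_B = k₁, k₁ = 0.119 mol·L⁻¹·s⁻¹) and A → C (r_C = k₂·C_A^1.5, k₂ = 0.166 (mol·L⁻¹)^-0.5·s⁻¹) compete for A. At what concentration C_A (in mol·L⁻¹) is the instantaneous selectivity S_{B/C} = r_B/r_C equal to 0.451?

1.36 mol·L⁻¹

S_{B/C} = (k₁/k₂)·C_A^-1.5 ⇒ C_A = (S·k₂/k₁)^(1/(-1.5)).
= (0.451×0.166/0.119)^(-0.6667) = (0.6291)^(-0.6667) = 1.36 mol·L⁻¹.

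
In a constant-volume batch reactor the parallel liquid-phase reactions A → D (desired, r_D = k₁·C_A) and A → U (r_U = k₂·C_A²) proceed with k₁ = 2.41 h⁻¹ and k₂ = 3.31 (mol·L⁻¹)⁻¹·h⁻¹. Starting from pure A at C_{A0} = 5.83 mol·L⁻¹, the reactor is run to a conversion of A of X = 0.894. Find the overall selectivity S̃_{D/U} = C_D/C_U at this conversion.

0.284

C_A = C_{A0}(1−X) = 0.6180 mol·L⁻¹.
Along a PFR/batch, dC_D/dC_A = −r_D/(r_D+r_U) = −k₁/(k₁+k₂·C_A).
Integrating from C_{A0} to C_A: C_D = (2.41/3.31)·ln[(2.41+3.31·5.83)/(2.41+3.31·0.618)] = 0.7281·ln(21.71/4.456) = 1.153 mol·L⁻¹.
C_U = (C_{A0}−C_A)−C_D = 4.059 mol·L⁻¹; S̃_{D/U} = 1.153/4.059 = 0.284.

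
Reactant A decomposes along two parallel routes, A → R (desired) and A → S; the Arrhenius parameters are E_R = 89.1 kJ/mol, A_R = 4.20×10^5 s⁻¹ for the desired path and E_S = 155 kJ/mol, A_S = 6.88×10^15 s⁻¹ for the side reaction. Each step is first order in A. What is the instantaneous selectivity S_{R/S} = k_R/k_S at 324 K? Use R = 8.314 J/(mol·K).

2.57

Since both paths have the same order in A, the concentration cancels and S_{R/S} = k_R/k_S = (A_R/A_S)·exp[(E_S−E_R)/(RT)].
(E_S−E_R)/(RT) = (155−89.1)×10³/(8.314×324) = 65900/2694 = 24.46.
k_R/k_S = (4.20×10^5/6.88×10^15)·exp(24.46) = 6.105×10^-11 × 4.214×10^10 = 2.57.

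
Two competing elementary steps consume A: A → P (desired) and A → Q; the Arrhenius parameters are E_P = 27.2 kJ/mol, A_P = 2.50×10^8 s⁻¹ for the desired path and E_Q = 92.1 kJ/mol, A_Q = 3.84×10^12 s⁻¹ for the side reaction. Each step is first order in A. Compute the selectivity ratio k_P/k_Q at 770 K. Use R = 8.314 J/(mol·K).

1.65

k_P/k_Q = (A_P/A_Q)·exp[−(E_P−E_Q)/(RT)] = (A_P/A_Q)·exp[(E_Q−E_P)/(RT)].
(E_Q−E_P)/(RT) = (92.1−27.2)×10³/(8.314×770) = 64900/6402 = 10.14.
k_P/k_Q = (2.50×10^8/3.84×10^12)·exp(10.14) = 6.510×10^-5 × 25281 = 1.65.
Since E_P < E_Q, lowering the temperature improves selectivity toward P.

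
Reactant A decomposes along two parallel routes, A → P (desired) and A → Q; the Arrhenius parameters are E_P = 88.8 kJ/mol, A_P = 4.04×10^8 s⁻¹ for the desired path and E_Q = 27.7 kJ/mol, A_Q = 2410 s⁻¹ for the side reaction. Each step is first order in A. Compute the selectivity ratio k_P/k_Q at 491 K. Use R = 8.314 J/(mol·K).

0.0530

With equal orders, S_{P/Q} = k_P/k_Q = (A_P/A_Q)·exp[(E_Q−E_P)/(RT)].
(E_Q−E_P)/(RT) = (27.7−88.8)×10³/(8.314×491) = -61100/4082 = -14.97.
k_P/k_Q = (4.04×10^8/2410)·exp(-14.97) = 1.676×10^5 × 3.160×10^-7 = 0.0530.
Since E_P > E_Q, raising the temperature improves selectivity toward P.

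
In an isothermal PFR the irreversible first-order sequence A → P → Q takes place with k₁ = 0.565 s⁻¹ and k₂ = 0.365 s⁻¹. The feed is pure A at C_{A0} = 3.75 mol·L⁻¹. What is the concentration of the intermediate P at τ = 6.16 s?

0.792 mol·L⁻¹

Solving the coupled first-order balances gives C_P(τ) = [k₁/(k₂−k₁)]·C_{A0}·(e^(−k₁τ) − e^(−k₂τ)).
e^(−k₁τ) = e^(−0.565×6.16) = e^(−3.480) = 0.03080; e^(−k₂τ) = e^(−2.248) = 0.1056.
C_P = 0.565×3.75/(0.365−0.565) × (0.03080−0.1056) = (-10.59)×(-0.07477) = 0.7921 mol·L⁻¹.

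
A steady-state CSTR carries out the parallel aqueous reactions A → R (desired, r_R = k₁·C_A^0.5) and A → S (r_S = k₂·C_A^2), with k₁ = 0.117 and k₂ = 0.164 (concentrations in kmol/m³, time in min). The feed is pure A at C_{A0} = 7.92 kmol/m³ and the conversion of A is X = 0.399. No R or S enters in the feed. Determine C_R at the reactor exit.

Exit C_A = C_{A0}(1−X) = 7.92×0.601 = 4.760 kmol/m³.
In a CSTR the entire volume is at exit conditions, so r_R = 0.117×4.760^0.5 = 0.2553 and r_S = 0.164×4.760^2 = 3.716.
Fraction of consumed A going to R: r_R/(r_R+r_S) = 0.06428.
C_R = 0.06428·C_{A0}·X = 0.06428×7.92×0.399 = 0.203 kmol/m³.

0.203 kmol/m³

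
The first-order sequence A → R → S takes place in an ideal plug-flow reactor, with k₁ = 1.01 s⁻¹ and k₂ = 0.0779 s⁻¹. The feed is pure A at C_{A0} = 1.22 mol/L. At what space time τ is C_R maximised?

Setting dC_R/dτ = 0 gives τ_opt = ln(k₂/k₁)/(k₂−k₁).
= ln(0.0779/1.01)/(0.0779−1.01) = ln(0.07713)/-0.9321 = -2.562/-0.9321 = 2.75 s.

2.75 s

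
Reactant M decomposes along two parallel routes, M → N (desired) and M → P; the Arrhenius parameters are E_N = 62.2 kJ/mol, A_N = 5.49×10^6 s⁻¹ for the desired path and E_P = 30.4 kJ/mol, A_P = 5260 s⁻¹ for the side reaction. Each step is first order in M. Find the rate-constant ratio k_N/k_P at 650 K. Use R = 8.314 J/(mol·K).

With equal orders, S_{N/P} = k_N/k_P = (A_N/A_P)·exp[(E_P−E_N)/(RT)].
(E_P−E_N)/(RT) = (30.4−62.2)×10³/(8.314×650) = -31800/5404 = -5.884.
k_N/k_P = (5.49×10^6/5260)·exp(-5.884) = 1044 × 0.002782 = 2.90.
Since E_N > E_P, raising the temperature improves selectivity toward N.

2.90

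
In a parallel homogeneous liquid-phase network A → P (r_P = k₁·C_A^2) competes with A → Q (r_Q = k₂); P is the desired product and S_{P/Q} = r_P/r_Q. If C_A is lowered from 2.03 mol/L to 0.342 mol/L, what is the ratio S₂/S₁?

0.0284

S_{P/Q} = (k₁/k₂)·C_A^2, so S₂/S₁ = (C_{A,2}/C_{A,1})^2.
= (0.342/2.03)^2 = (0.1685)^2 = 0.0284.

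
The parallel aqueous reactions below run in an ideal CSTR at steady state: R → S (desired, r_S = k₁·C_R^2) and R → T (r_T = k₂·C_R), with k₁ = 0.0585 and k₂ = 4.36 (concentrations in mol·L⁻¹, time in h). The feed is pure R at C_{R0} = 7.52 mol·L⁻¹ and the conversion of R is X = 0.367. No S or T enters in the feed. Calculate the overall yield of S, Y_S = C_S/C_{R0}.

Exit C_R = C_{R0}(1−X) = 7.52×0.633 = 4.760 mol·L⁻¹.
In a CSTR the entire volume is at exit conditions, so r_S = 0.0585×4.760^2 = 1.326 and r_T = 4.36×4.760 = 20.75.
Fraction of consumed R going to S: r_S/(r_S+r_T) = 0.06003.
C_S = 0.06003·C_{R0}·X = 0.06003×7.52×0.367 = 0.166 mol·L⁻¹; Y_S = C_S/C_{R0} = 0.0220.

0.0220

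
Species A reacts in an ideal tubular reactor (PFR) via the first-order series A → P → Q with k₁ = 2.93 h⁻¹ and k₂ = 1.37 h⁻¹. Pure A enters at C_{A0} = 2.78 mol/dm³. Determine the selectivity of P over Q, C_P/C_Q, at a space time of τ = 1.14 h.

For first-order series with pure A initially, C_P(τ) = k₁C_{A0}/(k₂−k₁)·(e^(−k₁τ) − e^(−k₂τ)).
e^(−k₁τ) = e^(−2.93×1.14) = e^(−3.340) = 0.03543; e^(−k₂τ) = e^(−1.562) = 0.2098.
C_P = 2.93×2.78/(1.37−2.93) × (0.03543−0.2098) = (-5.221)×(-0.1743) = 0.9102 mol/dm³.
C_A = C_{A0}e^(−k₁τ) = 0.09850 mol/dm³, so C_Q = C_{A0}−C_A−C_P = 1.771 mol/dm³; C_P/C_Q = 0.514.

0.514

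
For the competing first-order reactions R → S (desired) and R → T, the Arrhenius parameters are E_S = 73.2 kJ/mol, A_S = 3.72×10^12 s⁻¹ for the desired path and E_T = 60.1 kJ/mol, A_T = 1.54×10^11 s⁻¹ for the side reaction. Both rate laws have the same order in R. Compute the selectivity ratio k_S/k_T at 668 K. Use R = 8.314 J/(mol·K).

Since both paths have the same order in R, the concentration cancels and S_{S/T} = k_S/k_T = (A_S/A_T)·exp[(E_T−E_S)/(RT)].
(E_T−E_S)/(RT) = (60.1−73.2)×10³/(8.314×668) = -13100/5554 = -2.359.
k_S/k_T = (3.72×10^12/1.54×10^11)·exp(-2.359) = 24.16 × 0.09454 = 2.28.

2.28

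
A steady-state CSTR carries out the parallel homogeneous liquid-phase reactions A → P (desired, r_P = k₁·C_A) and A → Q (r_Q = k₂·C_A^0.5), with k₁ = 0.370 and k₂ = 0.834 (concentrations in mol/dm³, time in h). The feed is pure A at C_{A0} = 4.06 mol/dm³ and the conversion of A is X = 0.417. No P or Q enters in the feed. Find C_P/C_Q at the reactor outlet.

Exit C_A = C_{A0}(1−X) = 4.06×0.583 = 2.367 mol/dm³.
Rates in a CSTR are evaluated at the outlet concentration: r_P = 0.370×2.367 = 0.8758, r_Q = 0.834×2.367^0.5 = 1.283.
Overall selectivity = C_P/C_Q = r_Pτ/(r_Qτ) = r_P/r_Q = 0.683.

0.683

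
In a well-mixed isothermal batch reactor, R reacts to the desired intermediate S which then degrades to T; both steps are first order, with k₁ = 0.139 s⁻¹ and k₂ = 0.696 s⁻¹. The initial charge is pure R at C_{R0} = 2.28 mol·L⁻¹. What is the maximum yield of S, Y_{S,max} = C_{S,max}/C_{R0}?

0.134

For a first-order series the maximum intermediate yield is C_{S,max}/C_{R0} = (k₁/k₂)^[k₂/(k₂−k₁)].
= (0.139/0.696)^(0.696/(0.696−0.139)) = (0.1997)^(1.250) = 0.1336.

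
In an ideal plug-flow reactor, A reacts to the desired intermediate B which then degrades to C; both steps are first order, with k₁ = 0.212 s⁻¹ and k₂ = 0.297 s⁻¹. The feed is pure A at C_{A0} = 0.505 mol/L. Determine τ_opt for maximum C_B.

3.97 s

For first-order series the maximum of C_B occurs at τ_opt = ln(k₂/k₁)/(k₂−k₁).
= ln(0.297/0.212)/(0.297−0.212) = ln(1.401)/0.08500 = 0.3371/0.08500 = 3.97 s.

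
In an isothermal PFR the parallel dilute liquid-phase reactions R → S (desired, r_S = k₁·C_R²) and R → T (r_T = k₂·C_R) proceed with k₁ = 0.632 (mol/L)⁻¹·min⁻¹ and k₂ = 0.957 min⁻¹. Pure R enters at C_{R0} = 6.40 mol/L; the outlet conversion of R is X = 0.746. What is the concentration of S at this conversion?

C_R = C_{R0}(1−X) = 1.626 mol/L.
Along a PFR/batch, dC_T/dC_R = −r_T/(r_S+r_T) = −k₂/(k₂+k₁·C_R).
Integrating from C_{R0} to C_R: C_T = (0.957/0.632)·ln[(0.957+0.632·6.40)/(0.957+0.632·1.63)] = 1.514·ln(5.002/1.984) = 1.400 mol/L.
Then C_S = (C_{R0}−C_R) − C_T = 4.774 − 1.400 = 3.374 mol/L.

3.37 mol/L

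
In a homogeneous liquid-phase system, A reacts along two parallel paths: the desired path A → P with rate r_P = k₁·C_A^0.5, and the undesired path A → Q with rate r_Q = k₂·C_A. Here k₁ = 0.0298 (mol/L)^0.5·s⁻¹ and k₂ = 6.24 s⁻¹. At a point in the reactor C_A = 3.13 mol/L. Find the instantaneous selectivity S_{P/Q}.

S_{P/Q} = r_P/r_Q = (k₁·C_A^0.5)/(k₂·C_A) = (k₁/k₂)·C_A^-0.5.
= (0.0298×3.130^0.5) / (6.24×3.130) = 0.05272/19.53 = 0.00270.

0.00270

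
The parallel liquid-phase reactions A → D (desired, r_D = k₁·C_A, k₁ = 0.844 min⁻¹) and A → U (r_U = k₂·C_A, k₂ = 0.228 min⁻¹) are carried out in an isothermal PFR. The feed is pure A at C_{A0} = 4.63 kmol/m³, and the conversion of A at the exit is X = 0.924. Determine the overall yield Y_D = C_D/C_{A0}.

C_A = C_{A0}(1−X) = 0.3519 kmol/m³.
Both paths are first order in A, so the instantaneous fraction to D is constant: dC_D/d(−C_A) = k₁/(k₁+k₂) = 0.7873.
C_D = 0.7873·(C_{A0}−C_A) = 0.7873×4.278 = 3.37 kmol/m³.
Y_D = C_D/C_{A0} = 3.368/4.63 = 0.727.

0.727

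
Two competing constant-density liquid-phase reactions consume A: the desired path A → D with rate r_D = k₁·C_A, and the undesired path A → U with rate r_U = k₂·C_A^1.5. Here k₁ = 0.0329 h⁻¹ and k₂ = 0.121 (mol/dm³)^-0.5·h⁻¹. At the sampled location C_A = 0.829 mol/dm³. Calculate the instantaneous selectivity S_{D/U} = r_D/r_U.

S_{D/U} = r_D/r_U = (k₁·C_A)/(k₂·C_A^1.5) = (k₁/k₂)·C_A^-0.5.
= (0.0329×0.8290) / (0.121×0.8290^1.5) = 0.02727/0.09133 = 0.299.
The undesired path is higher order in A, so low C_A (CSTR or dilute feed) favours D.

0.299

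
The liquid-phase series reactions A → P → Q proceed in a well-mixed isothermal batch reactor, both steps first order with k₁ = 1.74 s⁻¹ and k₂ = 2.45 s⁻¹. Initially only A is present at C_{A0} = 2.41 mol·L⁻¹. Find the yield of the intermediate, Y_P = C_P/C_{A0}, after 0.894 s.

0.243

The intermediate concentration in a first-order A→B→C sequence is C_P = k₁C_{A0}(e^(−k₁t) − e^(−k₂t))/(k₂−k₁).
e^(−k₁t) = e^(−1.74×0.894) = e^(−1.556) = 0.2111; e^(−k₂t) = e^(−2.190) = 0.1119.
C_P = 1.74×2.41/(2.45−1.74) × (0.2111−0.1119) = 5.906×0.09919 = 0.5858 mol·L⁻¹.
Y_P = C_P/C_{A0} = 0.5858/2.41 = 0.243.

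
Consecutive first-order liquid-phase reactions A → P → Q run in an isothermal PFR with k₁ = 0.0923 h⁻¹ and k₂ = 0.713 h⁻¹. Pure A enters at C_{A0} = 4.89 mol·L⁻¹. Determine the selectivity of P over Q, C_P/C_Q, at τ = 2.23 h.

The intermediate concentration in a first-order A→B→C sequence is C_P = k₁C_{A0}(e^(−k₁τ) − e^(−k₂τ))/(k₂−k₁).
e^(−k₁τ) = e^(−0.0923×2.23) = e^(−0.2058) = 0.8140; e^(−k₂τ) = e^(−1.590) = 0.2039.
C_P = 0.0923×4.89/(0.713−0.0923) × (0.8140−0.2039) = 0.7272×0.6100 = 0.4436 mol·L⁻¹.
C_A = C_{A0}e^(−k₁τ) = 3.980 mol·L⁻¹, so C_Q = C_{A0}−C_A−C_P = 0.4661 mol·L⁻¹; C_P/C_Q = 0.952.

0.952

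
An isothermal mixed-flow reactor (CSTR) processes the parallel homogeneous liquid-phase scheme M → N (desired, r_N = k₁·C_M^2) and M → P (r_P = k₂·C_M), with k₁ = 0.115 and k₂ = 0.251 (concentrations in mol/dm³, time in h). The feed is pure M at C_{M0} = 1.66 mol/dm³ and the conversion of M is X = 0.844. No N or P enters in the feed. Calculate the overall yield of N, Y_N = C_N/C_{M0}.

0.0895

Exit C_M = C_{M0}(1−X) = 1.66×0.156 = 0.2590 mol/dm³.
A CSTR operates uniformly at the exit composition, giving r_N = 0.007712 and r_P = 0.06500 (each k·C_M^n at C_M = 0.2590).
Fraction of consumed M going to N: r_N/(r_N+r_P) = 0.1061.
C_N = 0.1061·C_{M0}·X = 0.1061×1.66×0.844 = 0.149 mol/dm³; Y_N = C_N/C_{M0} = 0.0895.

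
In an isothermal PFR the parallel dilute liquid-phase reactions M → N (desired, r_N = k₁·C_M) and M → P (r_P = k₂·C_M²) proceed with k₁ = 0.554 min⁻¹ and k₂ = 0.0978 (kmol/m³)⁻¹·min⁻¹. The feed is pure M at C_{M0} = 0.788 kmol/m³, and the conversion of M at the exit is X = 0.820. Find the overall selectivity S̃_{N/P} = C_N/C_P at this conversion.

12.3

C_M = C_{M0}(1−X) = 0.1418 kmol/m³.
Along a PFR/batch, dC_N/dC_M = −r_N/(r_N+r_P) = −k₁/(k₁+k₂·C_M).
Integrating from C_{M0} to C_M: C_N = (0.554/0.0978)·ln[(0.554+0.0978·0.788)/(0.554+0.0978·0.142)] = 5.665·ln(0.6311/0.5679) = 0.5977 kmol/m³.
C_P = (C_{M0}−C_M)−C_N = 0.04846 kmol/m³; S̃_{N/P} = 0.5977/0.04846 = 12.3.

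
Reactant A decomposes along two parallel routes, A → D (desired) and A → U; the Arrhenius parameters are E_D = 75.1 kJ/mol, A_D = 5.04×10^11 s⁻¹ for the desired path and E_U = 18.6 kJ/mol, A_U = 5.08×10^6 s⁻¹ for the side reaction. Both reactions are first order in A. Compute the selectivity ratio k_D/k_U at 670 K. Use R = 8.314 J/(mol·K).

k_D/k_U = (A_D/A_U)·exp[−(E_D−E_U)/(RT)] = (A_D/A_U)·exp[(E_U−E_D)/(RT)].
(E_U−E_D)/(RT) = (18.6−75.1)×10³/(8.314×670) = -56500/5570 = -10.14.
k_D/k_U = (5.04×10^11/5.08×10^6)·exp(-10.14) = 99213 × 3.935×10^-5 = 3.90.
Since E_D > E_U, raising the temperature improves selectivity toward D.

3.90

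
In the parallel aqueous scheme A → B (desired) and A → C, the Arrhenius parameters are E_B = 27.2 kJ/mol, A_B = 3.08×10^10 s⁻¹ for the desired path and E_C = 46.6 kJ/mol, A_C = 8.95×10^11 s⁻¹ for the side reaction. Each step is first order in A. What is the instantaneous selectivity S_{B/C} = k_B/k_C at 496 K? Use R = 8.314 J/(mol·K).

3.80

k_B/k_C = (A_B/A_C)·exp[−(E_B−E_C)/(RT)] = (A_B/A_C)·exp[(E_C−E_B)/(RT)].
(E_C−E_B)/(RT) = (46.6−27.2)×10³/(8.314×496) = 19400/4124 = 4.704.
k_B/k_C = (3.08×10^10/8.95×10^11)·exp(4.704) = 0.03441 × 110.4 = 3.80.
Since E_B < E_C, lowering the temperature improves selectivity toward B.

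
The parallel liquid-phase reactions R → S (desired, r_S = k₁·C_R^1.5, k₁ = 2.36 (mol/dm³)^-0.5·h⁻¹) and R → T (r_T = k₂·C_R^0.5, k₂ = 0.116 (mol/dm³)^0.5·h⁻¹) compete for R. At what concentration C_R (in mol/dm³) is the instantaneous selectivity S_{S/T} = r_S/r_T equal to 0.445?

S_{S/T} = (k₁/k₂)·C_R ⇒ C_R = S·k₂/k₁.
= 0.445×0.116/2.36 = 0.0219 mol/dm³.

0.0219 mol/dm³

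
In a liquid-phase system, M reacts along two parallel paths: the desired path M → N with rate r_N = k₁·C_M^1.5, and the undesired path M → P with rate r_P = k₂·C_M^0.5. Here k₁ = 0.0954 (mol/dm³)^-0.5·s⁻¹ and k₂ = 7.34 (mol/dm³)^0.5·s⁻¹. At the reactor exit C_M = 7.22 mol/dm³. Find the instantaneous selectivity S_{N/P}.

S_{N/P} = r_N/r_P = (k₁·C_M^1.5)/(k₂·C_M^0.5) = (k₁/k₂)·C_M.
= (0.0954×7.220^1.5) / (7.34×7.220^0.5) = 1.851/19.72 = 0.0938.

0.0938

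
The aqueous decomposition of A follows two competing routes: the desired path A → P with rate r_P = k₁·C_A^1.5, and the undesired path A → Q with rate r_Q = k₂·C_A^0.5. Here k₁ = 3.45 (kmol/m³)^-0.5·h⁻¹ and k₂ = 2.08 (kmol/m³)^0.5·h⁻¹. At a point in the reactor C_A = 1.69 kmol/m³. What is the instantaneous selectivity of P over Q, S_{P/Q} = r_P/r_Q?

2.80

S_{P/Q} = r_P/r_Q = (k₁·C_A^1.5)/(k₂·C_A^0.5) = (k₁/k₂)·C_A.
= (3.45×1.690^1.5) / (2.08×1.690^0.5) = 7.580/2.704 = 2.80.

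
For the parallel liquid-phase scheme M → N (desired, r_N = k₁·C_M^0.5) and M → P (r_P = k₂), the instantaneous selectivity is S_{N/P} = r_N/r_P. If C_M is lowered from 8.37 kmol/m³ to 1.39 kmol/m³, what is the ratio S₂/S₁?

0.408

S_{N/P} = (k₁/k₂)·C_M^0.5, so S₂/S₁ = (C_{M,2}/C_{M,1})^0.5.
= (1.39/8.37)^0.5 = (0.1661)^0.5 = 0.408.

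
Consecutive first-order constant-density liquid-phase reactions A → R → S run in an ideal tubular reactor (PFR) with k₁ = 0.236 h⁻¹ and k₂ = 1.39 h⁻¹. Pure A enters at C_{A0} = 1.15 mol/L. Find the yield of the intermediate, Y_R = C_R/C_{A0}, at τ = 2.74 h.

0.103

For first-order series with pure A initially, C_R(τ) = k₁C_{A0}/(k₂−k₁)·(e^(−k₁τ) − e^(−k₂τ)).
e^(−k₁τ) = e^(−0.236×2.74) = e^(−0.6466) = 0.5238; e^(−k₂τ) = e^(−3.809) = 0.02218.
C_R = 0.236×1.15/(1.39−0.236) × (0.5238−0.02218) = 0.2352×0.5016 = 0.1180 mol/L.
Y_R = C_R/C_{A0} = 0.1180/1.15 = 0.103.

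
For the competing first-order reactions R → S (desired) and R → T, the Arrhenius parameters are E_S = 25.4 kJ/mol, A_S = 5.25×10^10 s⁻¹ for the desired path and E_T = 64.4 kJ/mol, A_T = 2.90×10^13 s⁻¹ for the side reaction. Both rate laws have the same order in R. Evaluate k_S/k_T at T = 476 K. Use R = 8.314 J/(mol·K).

34.5

With equal orders, S_{S/T} = k_S/k_T = (A_S/A_T)·exp[(E_T−E_S)/(RT)].
(E_T−E_S)/(RT) = (64.4−25.4)×10³/(8.314×476) = 39000/3957 = 9.855.
k_S/k_T = (5.25×10^10/2.90×10^13)·exp(9.855) = 0.001810 × 19049 = 34.5.
Since E_S < E_T, lowering the temperature improves selectivity toward S.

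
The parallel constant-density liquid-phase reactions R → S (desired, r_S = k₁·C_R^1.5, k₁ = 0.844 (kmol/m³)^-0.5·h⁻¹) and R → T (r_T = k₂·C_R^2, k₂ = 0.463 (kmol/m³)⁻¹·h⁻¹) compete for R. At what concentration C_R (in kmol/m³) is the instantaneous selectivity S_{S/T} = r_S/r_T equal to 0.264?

S_{S/T} = (k₁/k₂)·C_R^-0.5 ⇒ C_R = (S·k₂/k₁)^(-2).
= (0.264×0.463/0.844)^(-2) = (0.1448)^(-2) = 47.7 kmol/m³.

47.7 kmol/m³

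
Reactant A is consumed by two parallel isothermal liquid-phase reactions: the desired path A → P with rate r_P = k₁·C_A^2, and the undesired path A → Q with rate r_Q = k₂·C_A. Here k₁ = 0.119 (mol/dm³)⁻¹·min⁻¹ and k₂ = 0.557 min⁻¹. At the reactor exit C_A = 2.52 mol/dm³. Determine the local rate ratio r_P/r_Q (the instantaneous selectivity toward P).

0.538

S_{P/Q} = r_P/r_Q = (k₁·C_A^2)/(k₂·C_A) = (k₁/k₂)·C_A.
= (0.119×2.520^2) / (0.557×2.520) = 0.7557/1.404 = 0.538.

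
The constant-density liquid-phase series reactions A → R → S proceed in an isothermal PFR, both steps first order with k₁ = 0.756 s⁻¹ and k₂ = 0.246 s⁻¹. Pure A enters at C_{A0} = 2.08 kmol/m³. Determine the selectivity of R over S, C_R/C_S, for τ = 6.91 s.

For first-order series with pure A initially, C_R(τ) = k₁C_{A0}/(k₂−k₁)·(e^(−k₁τ) − e^(−k₂τ)).
e^(−k₁τ) = e^(−0.756×6.91) = e^(−5.224) = 0.005386; e^(−k₂τ) = e^(−1.700) = 0.1827.
C_R = 0.756×2.08/(0.246−0.756) × (0.005386−0.1827) = (-3.083)×(-0.1773) = 0.5467 kmol/m³.
C_A = C_{A0}e^(−k₁τ) = 0.01120 kmol/m³, so C_S = C_{A0}−C_A−C_R = 1.522 kmol/m³; C_R/C_S = 0.359.

0.359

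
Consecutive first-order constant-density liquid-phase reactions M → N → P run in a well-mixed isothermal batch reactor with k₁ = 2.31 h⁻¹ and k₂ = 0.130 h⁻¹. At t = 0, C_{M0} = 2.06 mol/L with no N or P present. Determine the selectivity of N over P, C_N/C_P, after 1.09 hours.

9.79

For first-order series with pure M initially, C_N(t) = k₁C_{M0}/(k₂−k₁)·(e^(−k₁t) − e^(−k₂t)).
e^(−k₁t) = e^(−2.31×1.09) = e^(−2.518) = 0.08063; e^(−k₂t) = e^(−0.1417) = 0.8679.
C_N = 2.31×2.06/(0.130−2.31) × (0.08063−0.8679) = (-2.183)×(-0.7873) = 1.718 mol/L.
C_M = C_{M0}e^(−k₁t) = 0.1661 mol/L, so C_P = C_{M0}−C_M−C_N = 0.1755 mol/L; C_N/C_P = 9.79.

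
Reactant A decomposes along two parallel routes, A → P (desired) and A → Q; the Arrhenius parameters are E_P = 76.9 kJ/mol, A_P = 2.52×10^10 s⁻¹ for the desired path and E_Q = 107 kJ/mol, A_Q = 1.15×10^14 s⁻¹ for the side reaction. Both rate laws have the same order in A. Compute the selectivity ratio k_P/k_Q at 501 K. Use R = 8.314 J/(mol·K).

With equal orders, S_{P/Q} = k_P/k_Q = (A_P/A_Q)·exp[(E_Q−E_P)/(RT)].
(E_Q−E_P)/(RT) = (107−76.9)×10³/(8.314×501) = 30100/4165 = 7.226.
k_P/k_Q = (2.52×10^10/1.15×10^14)·exp(7.226) = 2.191×10^-4 × 1375 = 0.301.
Since E_P < E_Q, lowering the temperature improves selectivity toward P.

0.301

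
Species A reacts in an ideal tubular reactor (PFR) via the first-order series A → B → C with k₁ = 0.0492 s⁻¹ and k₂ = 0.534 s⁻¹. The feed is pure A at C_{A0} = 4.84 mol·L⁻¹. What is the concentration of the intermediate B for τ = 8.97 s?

0.312 mol·L⁻¹

For first-order series with pure A initially, C_B(τ) = k₁C_{A0}/(k₂−k₁)·(e^(−k₁τ) − e^(−k₂τ)).
e^(−k₁τ) = e^(−0.0492×8.97) = e^(−0.4413) = 0.6432; e^(−k₂τ) = e^(−4.790) = 0.008313.
C_B = 0.0492×4.84/(0.534−0.0492) × (0.6432−0.008313) = 0.4912×0.6349 = 0.3118 mol·L⁻¹.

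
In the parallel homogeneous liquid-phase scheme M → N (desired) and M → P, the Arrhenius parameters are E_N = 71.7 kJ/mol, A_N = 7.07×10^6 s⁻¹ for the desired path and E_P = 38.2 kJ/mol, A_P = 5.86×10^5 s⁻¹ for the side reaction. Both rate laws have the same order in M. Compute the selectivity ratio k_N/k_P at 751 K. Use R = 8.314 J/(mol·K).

0.0564

With equal orders, S_{N/P} = k_N/k_P = (A_N/A_P)·exp[(E_P−E_N)/(RT)].
(E_P−E_N)/(RT) = (38.2−71.7)×10³/(8.314×751) = -33500/6244 = -5.365.
k_N/k_P = (7.07×10^6/5.86×10^5)·exp(-5.365) = 12.06 × 0.004676 = 0.0564.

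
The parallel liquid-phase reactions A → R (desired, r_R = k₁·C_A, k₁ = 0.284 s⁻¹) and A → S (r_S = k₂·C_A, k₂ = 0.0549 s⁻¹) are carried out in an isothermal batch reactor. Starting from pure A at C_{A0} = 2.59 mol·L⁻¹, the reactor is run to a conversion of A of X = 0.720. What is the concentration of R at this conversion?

C_A = C_{A0}(1−X) = 0.7252 mol·L⁻¹.
Both paths are first order in A, so the instantaneous fraction to R is constant: dC_R/d(−C_A) = k₁/(k₁+k₂) = 0.8380.
C_R = 0.8380·(C_{A0}−C_A) = 0.8380×1.865 = 1.56 mol·L⁻¹.

1.56 mol·L⁻¹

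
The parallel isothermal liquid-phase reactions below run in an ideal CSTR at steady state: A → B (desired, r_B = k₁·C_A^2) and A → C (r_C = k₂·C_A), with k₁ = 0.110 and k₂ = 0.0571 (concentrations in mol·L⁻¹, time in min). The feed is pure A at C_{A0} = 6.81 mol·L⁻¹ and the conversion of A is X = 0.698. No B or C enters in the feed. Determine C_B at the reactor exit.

Exit C_A = C_{A0}(1−X) = 6.81×0.302 = 2.057 mol·L⁻¹.
In a CSTR the entire volume is at exit conditions, so r_B = 0.110×2.057^2 = 0.4653 and r_C = 0.0571×2.057 = 0.1174.
Fraction of consumed A going to B: r_B/(r_B+r_C) = 0.7985.
C_B = 0.7985·C_{A0}·X = 0.7985×6.81×0.698 = 3.80 mol·L⁻¹.

3.80 mol·L⁻¹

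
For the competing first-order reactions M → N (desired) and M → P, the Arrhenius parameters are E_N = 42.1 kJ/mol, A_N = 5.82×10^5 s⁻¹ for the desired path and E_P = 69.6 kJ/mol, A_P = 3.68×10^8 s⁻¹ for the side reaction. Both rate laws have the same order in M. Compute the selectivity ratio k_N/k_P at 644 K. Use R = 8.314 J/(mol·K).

0.269

With equal orders, S_{N/P} = k_N/k_P = (A_N/A_P)·exp[(E_P−E_N)/(RT)].
(E_P−E_N)/(RT) = (69.6−42.1)×10³/(8.314×644) = 27500/5354 = 5.136.
k_N/k_P = (5.82×10^5/3.68×10^8)·exp(5.136) = 0.001582 × 170.1 = 0.269.
Since E_N < E_P, lowering the temperature improves selectivity toward N.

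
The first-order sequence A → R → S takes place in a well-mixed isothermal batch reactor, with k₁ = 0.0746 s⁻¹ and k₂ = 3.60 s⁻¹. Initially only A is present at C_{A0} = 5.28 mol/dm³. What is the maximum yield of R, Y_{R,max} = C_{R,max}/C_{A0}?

0.0191

Evaluating C_R at t_opt = ln(k₂/k₁)/(k₂−k₁) gives C_{R,max}/C_{A0} = (k₁/k₂)^[k₂/(k₂−k₁)].
= (0.0746/3.60)^(3.60/(3.60−0.0746)) = (0.02072)^(1.021) = 0.01909.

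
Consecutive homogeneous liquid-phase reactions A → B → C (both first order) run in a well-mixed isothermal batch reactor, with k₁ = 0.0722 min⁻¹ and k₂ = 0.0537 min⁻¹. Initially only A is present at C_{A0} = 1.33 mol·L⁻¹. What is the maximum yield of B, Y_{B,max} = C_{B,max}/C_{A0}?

For a first-order series the maximum intermediate yield is C_{B,max}/C_{A0} = (k₁/k₂)^[k₂/(k₂−k₁)].
= (0.0722/0.0537)^(0.0537/(0.0537−0.0722)) = (1.345)^(-2.903) = 0.4235.

0.423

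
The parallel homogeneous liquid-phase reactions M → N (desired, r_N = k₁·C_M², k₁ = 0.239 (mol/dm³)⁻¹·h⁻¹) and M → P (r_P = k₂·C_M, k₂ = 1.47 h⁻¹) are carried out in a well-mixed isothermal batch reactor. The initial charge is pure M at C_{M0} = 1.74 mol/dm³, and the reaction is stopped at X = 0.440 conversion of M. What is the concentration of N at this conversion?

C_M = C_{M0}(1−X) = 0.9744 mol/dm³.
Along a PFR/batch, dC_P/dC_M = −r_P/(r_N+r_P) = −k₂/(k₂+k₁·C_M).
Integrating from C_{M0} to C_M: C_P = (1.47/0.239)·ln[(1.47+0.239·1.74)/(1.47+0.239·0.974)] = 6.151·ln(1.886/1.703) = 0.6277 mol/dm³.
Then C_N = (C_{M0}−C_M) − C_P = 0.7656 − 0.6277 = 0.1379 mol/dm³.

0.138 mol/dm³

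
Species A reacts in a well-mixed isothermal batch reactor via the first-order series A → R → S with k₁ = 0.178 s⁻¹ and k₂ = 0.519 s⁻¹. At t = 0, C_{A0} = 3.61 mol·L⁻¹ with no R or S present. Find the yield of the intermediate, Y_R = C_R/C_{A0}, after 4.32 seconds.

The intermediate concentration in a first-order A→B→C sequence is C_R = k₁C_{A0}(e^(−k₁t) − e^(−k₂t))/(k₂−k₁).
e^(−k₁t) = e^(−0.178×4.32) = e^(−0.7690) = 0.4635; e^(−k₂t) = e^(−2.242) = 0.1062.
C_R = 0.178×3.61/(0.519−0.178) × (0.4635−0.1062) = 1.884×0.3573 = 0.6732 mol·L⁻¹.
Y_R = C_R/C_{A0} = 0.6732/3.61 = 0.186.

0.186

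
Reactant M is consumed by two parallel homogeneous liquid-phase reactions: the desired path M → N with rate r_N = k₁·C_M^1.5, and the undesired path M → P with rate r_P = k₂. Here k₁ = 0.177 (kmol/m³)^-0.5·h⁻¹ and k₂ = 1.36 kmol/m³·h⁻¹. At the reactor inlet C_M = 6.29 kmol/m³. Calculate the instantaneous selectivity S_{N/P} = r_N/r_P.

2.05

S_{N/P} = r_N/r_P = (k₁·C_M^1.5)/(k₂) = (k₁/k₂)·C_M^1.5.
= (0.177×6.290^1.5) / (1.36) = 2.792/1.360 = 2.05.
Since the desired path is higher order in M, keeping C_M high (PFR or concentrated feed) favours N.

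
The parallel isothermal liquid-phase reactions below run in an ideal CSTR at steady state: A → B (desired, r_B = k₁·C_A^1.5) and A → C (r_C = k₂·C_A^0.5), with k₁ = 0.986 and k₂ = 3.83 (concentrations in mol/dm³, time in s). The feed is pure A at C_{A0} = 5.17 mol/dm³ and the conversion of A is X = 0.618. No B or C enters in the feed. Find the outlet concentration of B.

1.08 mol/dm³

Exit C_A = C_{A0}(1−X) = 5.17×0.382 = 1.975 mol/dm³.
Rates in a CSTR are evaluated at the outlet concentration: r_B = 0.986×1.975^1.5 = 2.737, r_C = 3.83×1.975^0.5 = 5.382.
Fraction of consumed A going to B: r_B/(r_B+r_C) = 0.3371.
C_B = 0.3371·C_{A0}·X = 0.3371×5.17×0.618 = 1.08 mol/dm³.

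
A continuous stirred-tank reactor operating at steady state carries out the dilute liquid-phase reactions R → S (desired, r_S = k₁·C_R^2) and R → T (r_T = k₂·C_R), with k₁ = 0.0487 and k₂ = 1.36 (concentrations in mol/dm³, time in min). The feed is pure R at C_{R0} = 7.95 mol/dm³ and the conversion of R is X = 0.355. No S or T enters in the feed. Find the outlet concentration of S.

Exit C_R = C_{R0}(1−X) = 7.95×0.645 = 5.128 mol/dm³.
Rates in a CSTR are evaluated at the outlet concentration: r_S = 0.0487×5.128^2 = 1.281, r_T = 1.36×5.128 = 6.974.
Fraction of consumed R going to S: r_S/(r_S+r_T) = 0.1551.
C_S = 0.1551·C_{R0}·X = 0.1551×7.95×0.355 = 0.438 mol/dm³.

0.438 mol/dm³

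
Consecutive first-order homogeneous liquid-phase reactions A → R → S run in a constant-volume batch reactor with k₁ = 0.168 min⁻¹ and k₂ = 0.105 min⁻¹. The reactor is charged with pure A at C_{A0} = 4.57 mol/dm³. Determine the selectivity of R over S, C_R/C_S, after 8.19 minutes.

For first-order series with pure A initially, C_R(t) = k₁C_{A0}/(k₂−k₁)·(e^(−k₁t) − e^(−k₂t)).
e^(−k₁t) = e^(−0.168×8.19) = e^(−1.376) = 0.2526; e^(−k₂t) = e^(−0.8599) = 0.4232.
C_R = 0.168×4.57/(0.105−0.168) × (0.2526−0.4232) = (-12.19)×(-0.1706) = 2.079 mol/dm³.
C_A = C_{A0}e^(−k₁t) = 1.154 mol/dm³, so C_S = C_{A0}−C_A−C_R = 1.337 mol/dm³; C_R/C_S = 1.55.

1.55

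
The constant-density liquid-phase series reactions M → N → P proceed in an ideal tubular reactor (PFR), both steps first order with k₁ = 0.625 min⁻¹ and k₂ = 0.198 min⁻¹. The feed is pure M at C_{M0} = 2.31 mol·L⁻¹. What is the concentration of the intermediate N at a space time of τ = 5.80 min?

0.982 mol·L⁻¹

For first-order series with pure M initially, C_N(τ) = k₁C_{M0}/(k₂−k₁)·(e^(−k₁τ) − e^(−k₂τ)).
e^(−k₁τ) = e^(−0.625×5.80) = e^(−3.625) = 0.02665; e^(−k₂τ) = e^(−1.148) = 0.3171.
C_N = 0.625×2.31/(0.198−0.625) × (0.02665−0.3171) = (-3.381)×(-0.2905) = 0.9822 mol·L⁻¹.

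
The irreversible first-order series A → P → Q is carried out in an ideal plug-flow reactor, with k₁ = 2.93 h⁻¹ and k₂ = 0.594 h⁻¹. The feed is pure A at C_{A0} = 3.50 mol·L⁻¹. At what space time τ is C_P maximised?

For first-order series the maximum of C_P occurs at τ_opt = ln(k₂/k₁)/(k₂−k₁).
= ln(0.594/2.93)/(0.594−2.93) = ln(0.2027)/-2.336 = -1.596/-2.336 = 0.683 h.

0.683 h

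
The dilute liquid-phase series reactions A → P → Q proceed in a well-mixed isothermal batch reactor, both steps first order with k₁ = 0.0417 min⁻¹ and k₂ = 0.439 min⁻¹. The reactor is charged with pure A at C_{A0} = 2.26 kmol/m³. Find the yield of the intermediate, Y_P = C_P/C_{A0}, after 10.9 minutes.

0.0657

Solving the coupled first-order balances gives C_P(t) = [k₁/(k₂−k₁)]·C_{A0}·(e^(−k₁t) − e^(−k₂t)).
e^(−k₁t) = e^(−0.0417×10.9) = e^(−0.4545) = 0.6347; e^(−k₂t) = e^(−4.785) = 0.008353.
C_P = 0.0417×2.26/(0.439−0.0417) × (0.6347−0.008353) = 0.2372×0.6264 = 0.1486 kmol/m³.
Y_P = C_P/C_{A0} = 0.1486/2.26 = 0.0657.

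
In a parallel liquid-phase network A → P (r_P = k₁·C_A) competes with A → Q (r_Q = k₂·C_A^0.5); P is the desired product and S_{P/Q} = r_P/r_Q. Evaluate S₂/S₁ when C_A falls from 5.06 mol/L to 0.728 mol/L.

S_{P/Q} = (k₁/k₂)·C_A^0.5, so S₂/S₁ = (C_{A,2}/C_{A,1})^0.5.
= (0.728/5.06)^0.5 = (0.1439)^0.5 = 0.379.
Selectivity toward P falls as C_A falls — high-concentration operation is favoured.

0.379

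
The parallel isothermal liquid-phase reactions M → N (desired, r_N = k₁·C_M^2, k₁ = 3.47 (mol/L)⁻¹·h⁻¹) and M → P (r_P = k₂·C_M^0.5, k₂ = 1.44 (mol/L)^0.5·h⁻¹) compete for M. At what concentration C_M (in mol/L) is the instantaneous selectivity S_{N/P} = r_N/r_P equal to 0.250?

0.221 mol/L

S_{N/P} = (k₁/k₂)·C_M^1.5 ⇒ C_M = (S·k₂/k₁)^(1/1.5).
= (0.250×1.44/3.47)^(0.6667) = (0.1037)^(0.6667) = 0.221 mol/L.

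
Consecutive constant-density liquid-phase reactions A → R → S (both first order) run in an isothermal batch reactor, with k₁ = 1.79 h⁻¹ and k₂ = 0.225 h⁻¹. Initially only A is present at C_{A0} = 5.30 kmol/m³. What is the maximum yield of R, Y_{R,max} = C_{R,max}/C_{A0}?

At the optimum, C_{R,max}/C_{A0} = (k₁/k₂)^[k₂/(k₂−k₁)].
= (1.79/0.225)^(0.225/(0.225−1.79)) = (7.956)^(-0.1438) = 0.7422.

0.742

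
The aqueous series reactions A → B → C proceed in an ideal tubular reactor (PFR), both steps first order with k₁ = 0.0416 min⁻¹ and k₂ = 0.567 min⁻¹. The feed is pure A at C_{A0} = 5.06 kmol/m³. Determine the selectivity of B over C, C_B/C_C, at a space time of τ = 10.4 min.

The intermediate concentration in a first-order A→B→C sequence is C_B = k₁C_{A0}(e^(−k₁τ) − e^(−k₂τ))/(k₂−k₁).
e^(−k₁τ) = e^(−0.0416×10.4) = e^(−0.4326) = 0.6488; e^(−k₂τ) = e^(−5.897) = 0.002748.
C_B = 0.0416×5.06/(0.567−0.0416) × (0.6488−0.002748) = 0.4006×0.6460 = 0.2588 kmol/m³.
C_A = C_{A0}e^(−k₁τ) = 3.283 kmol/m³, so C_C = C_{A0}−C_A−C_B = 1.518 kmol/m³; C_B/C_C = 0.170.

0.170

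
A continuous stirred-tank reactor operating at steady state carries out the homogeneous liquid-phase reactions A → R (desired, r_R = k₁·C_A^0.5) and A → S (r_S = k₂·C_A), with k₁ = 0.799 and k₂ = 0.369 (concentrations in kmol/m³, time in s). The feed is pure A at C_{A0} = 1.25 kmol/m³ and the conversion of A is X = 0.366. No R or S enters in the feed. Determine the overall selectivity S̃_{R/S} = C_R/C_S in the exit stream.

2.43

Exit C_A = C_{A0}(1−X) = 1.25×0.634 = 0.7925 kmol/m³.
Rates in a CSTR are evaluated at the outlet concentration: r_R = 0.799×0.7925^0.5 = 0.7113, r_S = 0.369×0.7925 = 0.2924.
Overall selectivity = C_R/C_S = r_Rτ/(r_Sτ) = r_R/r_S = 2.43.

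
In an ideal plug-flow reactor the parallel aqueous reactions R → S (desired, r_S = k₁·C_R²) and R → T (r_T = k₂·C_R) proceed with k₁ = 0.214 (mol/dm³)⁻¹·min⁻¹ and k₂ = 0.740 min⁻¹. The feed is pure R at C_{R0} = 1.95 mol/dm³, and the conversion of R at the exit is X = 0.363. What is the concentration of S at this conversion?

0.223 mol/dm³

C_R = C_{R0}(1−X) = 1.242 mol/dm³.
Along a PFR/batch, dC_T/dC_R = −r_T/(r_S+r_T) = −k₂/(k₂+k₁·C_R).
Integrating from C_{R0} to C_R: C_T = (0.740/0.214)·ln[(0.740+0.214·1.95)/(0.740+0.214·1.24)] = 3.458·ln(1.157/1.006) = 0.4851 mol/dm³.
Then C_S = (C_{R0}−C_R) − C_T = 0.7078 − 0.4851 = 0.2227 mol/dm³.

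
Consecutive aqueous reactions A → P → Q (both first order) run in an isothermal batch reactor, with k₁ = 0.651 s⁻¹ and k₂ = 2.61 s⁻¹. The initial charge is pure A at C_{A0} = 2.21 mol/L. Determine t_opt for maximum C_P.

0.709 s

Setting dC_P/dt = 0 gives t_opt = ln(k₂/k₁)/(k₂−k₁).
= ln(2.61/0.651)/(2.61−0.651) = ln(4.009)/1.959 = 1.389/1.959 = 0.709 s.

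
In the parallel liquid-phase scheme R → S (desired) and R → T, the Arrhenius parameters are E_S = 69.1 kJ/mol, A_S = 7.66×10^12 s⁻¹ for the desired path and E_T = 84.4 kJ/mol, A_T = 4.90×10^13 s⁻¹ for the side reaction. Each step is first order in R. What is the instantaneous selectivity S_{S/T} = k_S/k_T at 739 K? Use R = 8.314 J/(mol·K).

With equal orders, S_{S/T} = k_S/k_T = (A_S/A_T)·exp[(E_T−E_S)/(RT)].
(E_T−E_S)/(RT) = (84.4−69.1)×10³/(8.314×739) = 15300/6144 = 2.490.
k_S/k_T = (7.66×10^12/4.90×10^13)·exp(2.490) = 0.1563 × 12.06 = 1.89.

1.89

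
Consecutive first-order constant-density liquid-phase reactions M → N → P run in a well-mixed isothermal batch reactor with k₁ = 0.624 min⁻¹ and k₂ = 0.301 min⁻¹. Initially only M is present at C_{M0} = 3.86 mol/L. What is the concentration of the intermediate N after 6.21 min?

For first-order series with pure M initially, C_N(t) = k₁C_{M0}/(k₂−k₁)·(e^(−k₁t) − e^(−k₂t)).
e^(−k₁t) = e^(−0.624×6.21) = e^(−3.875) = 0.02075; e^(−k₂t) = e^(−1.869) = 0.1542.
C_N = 0.624×3.86/(0.301−0.624) × (0.02075−0.1542) = (-7.457)×(-0.1335) = 0.9955 mol/L.

0.995 mol/L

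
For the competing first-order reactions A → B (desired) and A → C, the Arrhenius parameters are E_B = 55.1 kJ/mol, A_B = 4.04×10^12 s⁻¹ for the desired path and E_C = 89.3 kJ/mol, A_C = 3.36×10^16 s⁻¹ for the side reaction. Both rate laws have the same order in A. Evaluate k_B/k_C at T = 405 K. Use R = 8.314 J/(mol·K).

3.10

k_B/k_C = (A_B/A_C)·exp[−(E_B−E_C)/(RT)] = (A_B/A_C)·exp[(E_C−E_B)/(RT)].
(E_C−E_B)/(RT) = (89.3−55.1)×10³/(8.314×405) = 34200/3367 = 10.16.
k_B/k_C = (4.04×10^12/3.36×10^16)·exp(10.16) = 1.202×10^-4 × 25768 = 3.10.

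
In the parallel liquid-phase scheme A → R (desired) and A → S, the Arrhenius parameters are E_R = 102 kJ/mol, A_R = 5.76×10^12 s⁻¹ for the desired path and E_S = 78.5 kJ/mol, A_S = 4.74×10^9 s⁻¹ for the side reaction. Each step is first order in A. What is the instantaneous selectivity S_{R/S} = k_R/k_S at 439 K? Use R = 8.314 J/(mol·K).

With equal orders, S_{R/S} = k_R/k_S = (A_R/A_S)·exp[(E_S−E_R)/(RT)].
(E_S−E_R)/(RT) = (78.5−102)×10³/(8.314×439) = -23500/3650 = -6.439.
k_R/k_S = (5.76×10^12/4.74×10^9)·exp(-6.439) = 1215 × 0.001599 = 1.94.
Since E_R > E_S, raising the temperature improves selectivity toward R.

1.94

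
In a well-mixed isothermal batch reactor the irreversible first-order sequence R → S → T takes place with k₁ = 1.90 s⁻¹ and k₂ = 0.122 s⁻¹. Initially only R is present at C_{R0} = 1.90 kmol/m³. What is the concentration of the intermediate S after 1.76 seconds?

For first-order series with pure R initially, C_S(t) = k₁C_{R0}/(k₂−k₁)·(e^(−k₁t) − e^(−k₂t)).
e^(−k₁t) = e^(−1.90×1.76) = e^(−3.344) = 0.03530; e^(−k₂t) = e^(−0.2147) = 0.8068.
C_S = 1.90×1.90/(0.122−1.90) × (0.03530−0.8068) = (-2.030)×(-0.7715) = 1.566 kmol/m³.

1.57 kmol/m³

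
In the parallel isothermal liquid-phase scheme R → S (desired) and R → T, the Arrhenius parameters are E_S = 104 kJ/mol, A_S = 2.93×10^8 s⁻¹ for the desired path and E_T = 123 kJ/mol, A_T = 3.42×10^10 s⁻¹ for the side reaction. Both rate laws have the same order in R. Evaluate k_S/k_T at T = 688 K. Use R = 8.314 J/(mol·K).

Since both paths have the same order in R, the concentration cancels and S_{S/T} = k_S/k_T = (A_S/A_T)·exp[(E_T−E_S)/(RT)].
(E_T−E_S)/(RT) = (123−104)×10³/(8.314×688) = 19000/5720 = 3.322.
k_S/k_T = (2.93×10^8/3.42×10^10)·exp(3.322) = 0.008567 × 27.71 = 0.237.
Since E_S < E_T, lowering the temperature improves selectivity toward S.

0.237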